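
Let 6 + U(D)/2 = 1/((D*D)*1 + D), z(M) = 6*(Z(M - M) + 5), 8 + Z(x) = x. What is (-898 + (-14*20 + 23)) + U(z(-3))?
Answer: -178550/153 ≈ -1167.0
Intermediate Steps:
Z(x) = -8 + x
z(M) = -18 (z(M) = 6*((-8 + (M - M)) + 5) = 6*((-8 + 0) + 5) = 6*(-8 + 5) = 6*(-3) = -18)
U(D) = -12 + 2/(D + D**2) (U(D) = -12 + 2/((D*D)*1 + D) = -12 + 2/(D**2*1 + D) = -12 + 2/(D**2 + D) = -12 + 2/(D + D**2))
(-898 + (-14*20 + 23)) + U(z(-3)) = (-898 + (-14*20 + 23)) + 2*(1 - 6*(-18) - 6*(-18)**2)/(-18*(1 - 18)) = (-898 + (-280 + 23)) + 2*(-1/18)*(1 + 108 - 6*324)/(-17) = (-898 - 257) + 2*(-1/18)*(-1/17)*(1 + 108 - 1944) = -1155 + 2*(-1/18)*(-1/17)*(-1835) = -1155 - 1835/153 = -178550/153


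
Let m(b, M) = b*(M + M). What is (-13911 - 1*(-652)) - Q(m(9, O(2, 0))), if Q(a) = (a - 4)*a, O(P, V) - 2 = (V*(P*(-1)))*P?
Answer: -14411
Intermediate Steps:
O(P, V) = 2 - V*P² (O(P, V) = 2 + (V*(P*(-1)))*P = 2 + (V*(-P))*P = 2 + (-P*V)*P = 2 - V*P²)
m(b, M) = 2*M*b (m(b, M) = b*(2*M) = 2*M*b)
Q(a) = a*(-4 + a) (Q(a) = (-4 + a)*a = a*(-4 + a))
(-13911 - 1*(-652)) - Q(m(9, O(2, 0))) = (-13911 - 1*(-652)) - 2*(2 - 1*0*2²)*9*(-4 + 2*(2 - 1*0*2²)*9) = (-13911 + 652) - 2*(2 - 1*0*4)*9*(-4 + 2*(2 - 1*0*4)*9) = -13259 - 2*(2 + 0)*9*(-4 + 2*(2 + 0)*9) = -13259 - 2*2*9*(-4 + 2*2*9) = -13259 - 36*(-4 + 36) = -13259 - 36*32 = -13259 - 1*1152 = -13259 - 1152 = -14411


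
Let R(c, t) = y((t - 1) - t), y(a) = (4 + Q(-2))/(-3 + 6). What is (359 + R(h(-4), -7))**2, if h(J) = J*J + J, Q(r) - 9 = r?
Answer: 1183744/9 ≈ 1.3153e+5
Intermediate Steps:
Q(r) = 9 + r
y(a) = 11/3 (y(a) = (4 + (9 - 2))/(-3 + 6) = (4 + 7)/3 = 11*(1/3) = 11/3)
h(J) = J + J**2 (h(J) = J**2 + J = J + J**2)
R(c, t) = 11/3
(359 + R(h(-4), -7))**2 = (359 + 11/3)**2 = (1088/3)**2 = 1183744/9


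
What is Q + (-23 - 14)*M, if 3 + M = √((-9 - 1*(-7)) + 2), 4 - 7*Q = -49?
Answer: 830/7 ≈ 118.57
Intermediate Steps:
Q = 53/7 (Q = 4/7 - ⅐*(-49) = 4/7 + 7 = 53/7 ≈ 7.5714)
M = -3 (M = -3 + √((-9 - 1*(-7)) + 2) = -3 + √((-9 + 7) + 2) = -3 + √(-2 + 2) = -3 + √0 = -3 + 0 = -3)
Q + (-23 - 14)*M = 53/7 + (-23 - 14)*(-3) = 53/7 - 37*(-3) = 53/7 + 111 = 830/7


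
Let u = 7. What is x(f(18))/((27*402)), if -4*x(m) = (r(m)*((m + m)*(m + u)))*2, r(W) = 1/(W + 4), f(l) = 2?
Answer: -1/3618 ≈ -0.00027640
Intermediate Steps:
r(W) = 1/(4 + W)
x(m) = -m*(7 + m)/(4 + m) (x(m) = -((m + m)*(m + 7))/(4 + m)*2/4 = -((2*m)*(7 + m))/(4 + m)*2/4 = -(2*m*(7 + m))/(4 + m)*2/4 = -2*m*(7 + m)/(4 + m)*2/4 = -m*(7 + m)/(4 + m))
x(f(18))/((27*402)) = (-1*2*(7 + 2)/(4 + 2))/((27*402)) = -1*2*9/6/10854 = -1*2*⅙*9*(1/10854) = -3*1/10854 = -1/3618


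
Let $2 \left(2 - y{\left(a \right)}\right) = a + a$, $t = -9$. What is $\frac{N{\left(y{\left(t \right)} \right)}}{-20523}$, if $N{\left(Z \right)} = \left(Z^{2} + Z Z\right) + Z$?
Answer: $- \frac{253}{20523} \approx -0.012328$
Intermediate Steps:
$y{\left(a \right)} = 2 - a$ ($y{\left(a \right)} = 2 - \frac{a + a}{2} = 2 - \frac{2 a}{2} = 2 - a$)
$N{\left(Z \right)} = Z + 2 Z^{2}$ ($N{\left(Z \right)} = \left(Z^{2} + Z^{2}\right) + Z = 2 Z^{2} + Z = Z + 2 Z^{2}$)
$\frac{N{\left(y{\left(t \right)} \right)}}{-20523} = \frac{\left(2 - -9\right) \left(1 + 2 \left(2 - -9\right)\right)}{-20523} = \left(2 + 9\right) \left(1 + 2 \left(2 + 9\right)\right) \left(- \frac{1}{20523}\right) = 11 \left(1 + 2 \cdot 11\right) \left(- \frac{1}{20523}\right) = 11 \left(1 + 22\right) \left(- \frac{1}{20523}\right) = 11 \cdot 23 \left(- \frac{1}{20523}\right) = 253 \left(- \frac{1}{20523}\right) = - \frac{253}{20523}$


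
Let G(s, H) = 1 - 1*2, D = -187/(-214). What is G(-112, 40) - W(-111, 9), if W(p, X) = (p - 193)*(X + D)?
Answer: 321069/107 ≈ 3000.6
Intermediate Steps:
D = 187/214 (D = -187*(-1/214) = 187/214 ≈ 0.87383)
G(s, H) = -1 (G(s, H) = 1 - 2 = -1)
W(p, X) = (-193 + p)*(187/214 + X) (W(p, X) = (p - 193)*(X + 187/214) = (-193 + p)*(187/214 + X))
G(-112, 40) - W(-111, 9) = -1 - (-36091/214 - 193*9 + (187/214)*(-111) + 9*(-111)) = -1 - (-36091/214 - 1737 - 20757/214 - 999) = -1 - 1*(-321176/107) = -1 + 321176/107 = 321069/107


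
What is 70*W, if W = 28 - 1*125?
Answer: -6790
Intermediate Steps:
W = -97 (W = 28 - 125 = -97)
70*W = 70*(-97) = -6790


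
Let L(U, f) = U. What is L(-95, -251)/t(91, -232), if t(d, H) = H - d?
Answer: 5/17 ≈ 0.29412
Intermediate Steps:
L(-95, -251)/t(91, -232) = -95/(-232 - 1*91) = -95/(-232 - 91) = -95/(-323) = -95*(-1/323) = 5/17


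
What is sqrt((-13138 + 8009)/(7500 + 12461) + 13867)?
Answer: sqrt(5525086191738)/19961 ≈ 117.76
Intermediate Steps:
sqrt((-13138 + 8009)/(7500 + 12461) + 13867) = sqrt(-5129/19961 + 13867) = sqrt(276794058/19961) = sqrt(5525086191738)/19961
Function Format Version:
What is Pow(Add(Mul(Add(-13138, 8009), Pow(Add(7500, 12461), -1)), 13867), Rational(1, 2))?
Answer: Mul(Rational(1, 19961), Pow(5525086191738, Rational(1, 2))) ≈ 117.76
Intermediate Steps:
Pow(Add(Mul(Add(-13138, 8009), Pow(Add(7500, 12461), -1)), 13867), Rational(1, 2)) = Pow(Add(Mul(-5129, Pow(19961, -1)), 13867), Rational(1, 2)) = Pow(Add(Mul(-5129, Rational(1, 19961)), 13867), Rational(1, 2)) = Pow(Add(Rational(-5129, 19961), 13867), Rational(1, 2)) = Pow(Rational(276794058, 19961), Rational(1, 2)) = Mul(Rational(1, 19961), Pow(5525086191738, Rational(1, 2)))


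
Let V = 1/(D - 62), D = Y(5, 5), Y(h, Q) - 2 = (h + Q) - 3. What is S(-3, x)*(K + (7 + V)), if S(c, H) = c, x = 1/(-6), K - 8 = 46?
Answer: -9696/53 ≈ -182.94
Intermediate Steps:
Y(h, Q) = -1 + Q + h (Y(h, Q) = 2 + ((h + Q) - 3) = 2 + ((Q + h) - 3) = 2 + (-3 + Q + h) = -1 + Q + h)
K = 54 (K = 8 + 46 = 54)
D = 9 (D = -1 + 5 + 5 = 9)
x = -1/6 ≈ -0.16667
V = -1/53 (V = 1/(9 - 62) = 1/(-53) = -1/53 ≈ -0.018868)
S(-3, x)*(K + (7 + V)) = -3*(54 + (7 - 1/53)) = -3*(54 + 370/53) = -3*3232/53 = -9696/53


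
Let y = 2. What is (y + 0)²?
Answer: 4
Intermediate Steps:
(y + 0)² = (2 + 0)² = 2² = 4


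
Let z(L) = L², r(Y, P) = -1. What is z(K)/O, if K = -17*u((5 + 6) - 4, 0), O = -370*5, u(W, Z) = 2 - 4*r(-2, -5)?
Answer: -5202/925 ≈ -5.6238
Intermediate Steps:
u(W, Z) = 6 (u(W, Z) = 2 - 4*(-1) = 2 + 4 = 6)
O = -1850
K = -102 (K = -17*6 = -102)
z(K)/O = (-102)²/(-1850) = 10404*(-1/1850) = -5202/925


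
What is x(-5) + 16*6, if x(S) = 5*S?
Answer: 71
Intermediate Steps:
x(-5) + 16*6 = 5*(-5) + 16*6 = -25 + 96 = 71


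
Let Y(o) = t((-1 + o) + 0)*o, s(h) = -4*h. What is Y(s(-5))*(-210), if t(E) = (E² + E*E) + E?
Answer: -3112200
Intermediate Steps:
t(E) = E + 2*E² (t(E) = (E² + E²) + E = 2*E² + E = E + 2*E²)
Y(o) = o*(-1 + o)*(-1 + 2*o) (Y(o) = (((-1 + o) + 0)*(1 + 2*((-1 + o) + 0)))*o = ((-1 + o)*(1 + 2*(-1 + o)))*o = ((-1 + o)*(1 + (-2 + 2*o)))*o = ((-1 + o)*(-1 + 2*o))*o = o*(-1 + o)*(-1 + 2*o))
Y(s(-5))*(-210) = ((-4*(-5))*(-1 - 4*(-5))*(-1 + 2*(-4*(-5))))*(-210) = (20*(-1 + 20)*(-1 + 2*20))*(-210) = (20*19*(-1 + 40))*(-210) = (20*19*39)*(-210) = 14820*(-210) = -3112200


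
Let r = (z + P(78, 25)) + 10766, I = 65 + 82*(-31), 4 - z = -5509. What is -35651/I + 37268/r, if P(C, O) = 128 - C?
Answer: 674458015/40446933 ≈ 16.675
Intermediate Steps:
z = 5513 (z = 4 - 1*(-5509) = 4 + 5509 = 5513)
I = -2477 (I = 65 - 2542 = -2477)
r = 16329 (r = (5513 + (128 - 1*78)) + 10766 = (5513 + (128 - 78)) + 10766 = (5513 + 50) + 10766 = 5563 + 10766 = 16329)
-35651/I + 37268/r = -35651/(-2477) + 37268/16329 = -35651*(-1/2477) + 37268*(1/16329) = 35651/2477 + 37268/16329 = 674458015/40446933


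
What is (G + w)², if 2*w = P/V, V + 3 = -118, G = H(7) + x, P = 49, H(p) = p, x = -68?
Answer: 219365721/58564 ≈ 3745.7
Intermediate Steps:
G = -61 (G = 7 - 68 = -61)
V = -121 (V = -3 - 118 = -121)
w = -49/242 (w = (49/(-121))/2 = (49*(-1/121))/2 = (½)*(-49/121) = -49/242 ≈ -0.20248)
(G + w)² = (-61 - 49/242)² = (-14811/242)² = 219365721/58564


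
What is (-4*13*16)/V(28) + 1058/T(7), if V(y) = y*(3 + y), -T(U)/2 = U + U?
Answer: -16815/434 ≈ -38.744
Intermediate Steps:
T(U) = -4*U (T(U) = -2*(U + U) = -4*U)
(-4*13*16)/V(28) + 1058/T(7) = (-4*13*16)/((28*(3 + 28))) + 1058/((-4*7)) = (-52*16)/((28*31)) + 1058/(-28) = -832/868 + 1058*(-1/28) = -832*1/868 - 529/14 = -208/217 - 529/14 = -16815/434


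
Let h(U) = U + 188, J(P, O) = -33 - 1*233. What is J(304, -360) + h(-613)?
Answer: -691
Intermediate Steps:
J(P, O) = -266 (J(P, O) = -33 - 233 = -266)
h(U) = 188 + U
J(304, -360) + h(-613) = -266 + (188 - 613) = -266 - 425 = -691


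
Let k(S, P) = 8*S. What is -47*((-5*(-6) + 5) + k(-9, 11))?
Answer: 1739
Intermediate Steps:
-47*((-5*(-6) + 5) + k(-9, 11)) = -47*((-5*(-6) + 5) + 8*(-9)) = -47*((30 + 5) - 72) = -47*(35 - 72) = -47*(-37) = 1739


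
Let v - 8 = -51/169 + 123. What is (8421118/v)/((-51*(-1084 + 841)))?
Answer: 711584471/136868292 ≈ 5.1990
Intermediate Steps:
v = 22088/169 (v = 8 + (-51/169 + 123) = 8 + 20736/169 = 22088/169 ≈ 130.70)
(8421118/v)/((-51*(-1084 + 841))) = (8421118/(22088/169))/((-51*(-1084 + 841))) = (8421118*(169/22088))/((-51*(-243))) = (711584471/11044)/12393 = (711584471/11044)*(1/12393) = 711584471/136868292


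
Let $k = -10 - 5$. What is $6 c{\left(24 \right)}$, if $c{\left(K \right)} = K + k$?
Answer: $54$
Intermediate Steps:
$k = -15$
$c{\left(K \right)} = -15 + K$ ($c{\left(K \right)} = K - 15 = -15 + K$)
$6 c{\left(24 \right)} = 6 \left(-15 + 24\right) = 6 \cdot 9 = 54$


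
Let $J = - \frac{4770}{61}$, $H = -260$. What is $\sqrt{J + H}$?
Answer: $\frac{i \sqrt{1258430}}{61} \approx 18.39 i$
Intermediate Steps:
$J = - \frac{4770}{61}$ ($J = \left(-4770\right) \frac{1}{61} = - \frac{4770}{61} \approx -78.197$)
$\sqrt{J + H} = \sqrt{- \frac{4770}{61} - 260} = \sqrt{- \frac{20630}{61}} = \frac{i \sqrt{1258430}}{61}$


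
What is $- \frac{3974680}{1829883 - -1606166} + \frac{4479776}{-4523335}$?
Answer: $- \frac{33371539002824}{15542400703415} \approx -2.1471$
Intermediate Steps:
$- \frac{3974680}{1829883 - -1606166} + \frac{4479776}{-4523335} = - \frac{3974680}{1829883 + 1606166} + 4479776 \left(- \frac{1}{4523335}\right) = - \frac{3974680}{3436049} - \frac{4479776}{4523335} = - \frac{33371539002824}{15542400703415}$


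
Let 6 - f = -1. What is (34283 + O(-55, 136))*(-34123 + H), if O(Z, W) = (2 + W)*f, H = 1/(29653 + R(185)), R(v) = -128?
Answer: -35512718001926/29525 ≈ -1.2028e+9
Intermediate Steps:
f = 7 (f = 6 - 1*(-1) = 6 + 1 = 7)
H = 1/29525 (H = 1/(29653 - 128) = 1/29525 ≈ 3.3870e-5)
O(Z, W) = 14 + 7*W (O(Z, W) = (2 + W)*7 = 14 + 7*W)
(34283 + O(-55, 136))*(-34123 + H) = (34283 + (14 + 7*136))*(-34123 + 1/29525) = (34283 + (14 + 952))*(-1007481574/29525) = (34283 + 966)*(-1007481574/29525) = 35249*(-1007481574/29525) = -35512718001926/29525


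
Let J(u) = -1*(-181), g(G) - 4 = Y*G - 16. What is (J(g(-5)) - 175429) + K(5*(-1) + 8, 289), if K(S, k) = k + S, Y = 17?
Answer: -174956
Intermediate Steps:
g(G) = -12 + 17*G (g(G) = 4 + (17*G - 16) = 4 + (-16 + 17*G) = -12 + 17*G)
K(S, k) = S + k
J(u) = 181
(J(g(-5)) - 175429) + K(5*(-1) + 8, 289) = (181 - 175429) + ((5*(-1) + 8) + 289) = -175248 + ((-5 + 8) + 289) = -175248 + (3 + 289) = -175248 + 292 = -174956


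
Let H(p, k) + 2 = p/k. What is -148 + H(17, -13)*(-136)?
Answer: 3924/13 ≈ 301.85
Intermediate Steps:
H(p, k) = -2 + p/k
-148 + H(17, -13)*(-136) = -148 + (-2 + 17/(-13))*(-136) = -148 + (-2 + 17*(-1/13))*(-136) = -148 + (-2 - 17/13)*(-136) = -148 - 43/13*(-136) = -148 + 5848/13 = 3924/13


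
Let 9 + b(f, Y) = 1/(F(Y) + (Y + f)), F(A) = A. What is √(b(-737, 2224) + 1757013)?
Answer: √24196617486795/3711 ≈ 1325.5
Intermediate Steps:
b(f, Y) = -9 + 1/(f + 2*Y) (b(f, Y) = -9 + 1/(Y + (Y + f)) = -9 + 1/(f + 2*Y))
√(b(-737, 2224) + 1757013) = √((1 - 18*2224 - 9*(-737))/(-737 + 2*2224) + 1757013) = √((1 - 40032 + 6633)/(-737 + 4448) + 1757013) = √(-33398/3711 + 1757013) = √(6520241845/3711) = √24196617486795/3711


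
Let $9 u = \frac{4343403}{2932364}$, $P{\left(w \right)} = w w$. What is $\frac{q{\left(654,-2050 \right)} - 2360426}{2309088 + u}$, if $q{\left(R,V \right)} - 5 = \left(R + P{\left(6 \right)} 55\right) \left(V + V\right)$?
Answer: $- \frac{115768156040532}{20313261019897} \approx -5.6991$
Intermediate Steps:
$P{\left(w \right)} = w^{2}$
$u = \frac{1447801}{8797092}$ ($u = \frac{4343403 \cdot \frac{1}{2932364}}{9} = \frac{1}{9} \cdot \frac{4343403}{2932364} = \frac{1447801}{8797092} \approx 0.16458$)
$q{\left(R,V \right)} = 5 + 2 V \left(1980 + R\right)$ ($q{\left(R,V \right)} = 5 + \left(R + 6^{2} \cdot 55\right) \left(V + V\right) = 5 + \left(R + 36 \cdot 55\right) 2 V = 5 + \left(R + 1980\right) 2 V = 5 + \left(1980 + R\right) 2 V = 5 + 2 V \left(1980 + R\right)$)
$\frac{q{\left(654,-2050 \right)} - 2360426}{2309088 + u} = \frac{\left(5 + 3960 \left(-2050\right) + 2 \cdot 654 \left(-2050\right)\right) - 2360426}{2309088 + \frac{1447801}{8797092}} = \frac{\left(5 - 8118000 - 2681400\right) - 2360426}{\frac{20313261019897}{8797092}} = \left(-10799395 - 2360426\right) \frac{8797092}{20313261019897} = \left(-13159821\right) \frac{8797092}{20313261019897} = - \frac{115768156040532}{20313261019897}$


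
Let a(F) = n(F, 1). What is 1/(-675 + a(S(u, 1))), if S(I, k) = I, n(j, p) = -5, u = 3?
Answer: -1/680 ≈ -0.0014706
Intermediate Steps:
a(F) = -5
1/(-675 + a(S(u, 1))) = 1/(-675 - 5) = 1/(-680) = -1/680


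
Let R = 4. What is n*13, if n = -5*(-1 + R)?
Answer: -195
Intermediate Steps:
n = -15 (n = -5*(-1 + 4) = -5*3 = -15)
n*13 = -15*13 = -195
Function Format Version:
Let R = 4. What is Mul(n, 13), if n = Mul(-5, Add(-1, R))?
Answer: -195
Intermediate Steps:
n = -15 (n = Mul(-5, Add(-1, 4)) = Mul(-5, 3) = -15)
Mul(n, 13) = Mul(-15, 13) = -195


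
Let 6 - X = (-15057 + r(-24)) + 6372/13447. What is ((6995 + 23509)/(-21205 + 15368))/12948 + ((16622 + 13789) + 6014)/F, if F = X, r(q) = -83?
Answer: 616869373256709/256537526726494 ≈ 2.4046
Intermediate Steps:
X = 203661890/13447 (X = 6 - ((-15057 - 83) + 6372/13447) = 6 - (-15140 + 6372*(1/13447)) = 6 - (-15140 + 6372/13447) = 6 - 1*(-203581208/13447) = 6 + 203581208/13447 = 203661890/13447 ≈ 15146.)
F = 203661890/13447 ≈ 15146.
((6995 + 23509)/(-21205 + 15368))/12948 + ((16622 + 13789) + 6014)/F = ((6995 + 23509)/(-21205 + 15368))/12948 + ((16622 + 13789) + 6014)/(203661890/13447) = (30504/(-5837))*(1/12948) + (30411 + 6014)*(13447/203661890) = (30504*(-1/5837))*(1/12948) + 36425*(13447/203661890) = -30504/5837*1/12948 + 97961395/40732378 = -2542/6298123 + 97961395/40732378 = 616869373256709/256537526726494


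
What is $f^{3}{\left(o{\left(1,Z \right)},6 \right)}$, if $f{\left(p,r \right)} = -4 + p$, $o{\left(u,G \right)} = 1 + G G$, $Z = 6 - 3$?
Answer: $216$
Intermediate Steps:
$Z = 3$
$o{\left(u,G \right)} = 1 + G^{2}$
$f^{3}{\left(o{\left(1,Z \right)},6 \right)} = \left(-4 + \left(1 + 3^{2}\right)\right)^{3} = \left(-4 + \left(1 + 9\right)\right)^{3} = \left(-4 + 10\right)^{3} = 6^{3} = 216$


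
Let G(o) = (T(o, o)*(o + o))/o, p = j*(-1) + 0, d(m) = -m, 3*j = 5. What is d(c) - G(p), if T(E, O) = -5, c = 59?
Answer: -49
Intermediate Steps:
j = 5/3 (j = (⅓)*5 = 5/3 ≈ 1.6667)
p = -5/3 (p = (5/3)*(-1) + 0 = -5/3 + 0 = -5/3 ≈ -1.6667)
G(o) = -10 (G(o) = (-5*(o + o))/o = (-10*o)/o = -10)
d(c) - G(p) = -1*59 - 1*(-10) = -59 + 10 = -49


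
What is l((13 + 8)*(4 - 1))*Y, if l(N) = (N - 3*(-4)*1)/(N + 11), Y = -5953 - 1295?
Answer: -271800/37 ≈ -7345.9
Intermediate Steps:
Y = -7248
l(N) = (12 + N)/(11 + N) (l(N) = (N + 12*1)/(11 + N) = (N + 12)/(11 + N) = (12 + N)/(11 + N))
l((13 + 8)*(4 - 1))*Y = ((12 + (13 + 8)*(4 - 1))/(11 + (13 + 8)*(4 - 1)))*(-7248) = ((12 + 21*3)/(11 + 21*3))*(-7248) = ((12 + 63)/(11 + 63))*(-7248) = (75/74)*(-7248) = -271800/37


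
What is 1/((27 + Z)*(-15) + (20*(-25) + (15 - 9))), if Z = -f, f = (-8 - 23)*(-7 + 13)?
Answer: -1/3689 ≈ -0.00027108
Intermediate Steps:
f = -186 (f = -31*6 = -186)
Z = 186 (Z = -1*(-186) = 186)
1/((27 + Z)*(-15) + (20*(-25) + (15 - 9))) = 1/((27 + 186)*(-15) + (20*(-25) + (15 - 9))) = 1/(213*(-15) + (-500 + 6)) = 1/(-3195 - 494) = 1/(-3689) = -1/3689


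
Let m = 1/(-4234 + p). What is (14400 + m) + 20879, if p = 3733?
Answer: 17674778/501 ≈ 35279.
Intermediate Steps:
m = -1/501 (m = 1/(-4234 + 3733) = 1/(-501) = -1/501 ≈ -0.0019960)
(14400 + m) + 20879 = (14400 - 1/501) + 20879 = 7214399/501 + 20879 = 17674778/501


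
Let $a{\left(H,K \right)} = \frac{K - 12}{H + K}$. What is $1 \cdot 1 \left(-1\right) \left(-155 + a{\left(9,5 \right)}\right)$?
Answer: $\frac{311}{2} \approx 155.5$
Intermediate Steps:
$a{\left(H,K \right)} = \frac{-12 + K}{H + K}$
$1 \cdot 1 \left(-1\right) \left(-155 + a{\left(9,5 \right)}\right) = 1 \cdot 1 \left(-1\right) \left(-155 + \frac{-12 + 5}{9 + 5}\right) = 1 \left(-1\right) \left(-155 + \frac{1}{14} \left(-7\right)\right) = - (-155 + \frac{1}{14} \left(-7\right)) = - (-155 - \frac{1}{2}) = \left(-1\right) \left(- \frac{311}{2}\right) = \frac{311}{2}$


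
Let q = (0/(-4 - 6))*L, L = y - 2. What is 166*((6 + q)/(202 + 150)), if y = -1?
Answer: 249/88 ≈ 2.8295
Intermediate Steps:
L = -3 (L = -1 - 2 = -3)
q = 0 (q = (0/(-4 - 6))*(-3) = (0/(-10))*(-3) = (0*(-⅒))*(-3) = 0*(-3) = 0)
166*((6 + q)/(202 + 150)) = 166*((6 + 0)/(202 + 150)) = 166*(6/352) = 166*(6*(1/352)) = 166*(3/176) = 249/88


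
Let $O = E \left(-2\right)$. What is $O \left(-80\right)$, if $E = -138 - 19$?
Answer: $-25120$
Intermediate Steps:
$E = -157$ ($E = -138 - 19 = -157$)
$O = 314$ ($O = \left(-157\right) \left(-2\right) = 314$)
$O \left(-80\right) = 314 \left(-80\right) = -25120$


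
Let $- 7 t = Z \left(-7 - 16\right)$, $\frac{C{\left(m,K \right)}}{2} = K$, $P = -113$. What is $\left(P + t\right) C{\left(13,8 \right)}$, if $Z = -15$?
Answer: $- \frac{18176}{7} \approx -2596.6$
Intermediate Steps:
$C{\left(m,K \right)} = 2 K$
$t = - \frac{345}{7}$ ($t = - \frac{\left(-15\right) \left(-7 - 16\right)}{7} = - \frac{\left(-15\right) \left(-23\right)}{7} = \left(- \frac{1}{7}\right) 345 = - \frac{345}{7} \approx -49.286$)
$\left(P + t\right) C{\left(13,8 \right)} = \left(-113 - \frac{345}{7}\right) 2 \cdot 8 = \left(- \frac{1136}{7}\right) 16 = - \frac{18176}{7}$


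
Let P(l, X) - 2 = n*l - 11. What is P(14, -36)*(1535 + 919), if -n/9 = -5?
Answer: 1523934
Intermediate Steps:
n = 45 (n = -9*(-5) = 45)
P(l, X) = -9 + 45*l (P(l, X) = 2 + (45*l - 11) = 2 + (-11 + 45*l) = -9 + 45*l)
P(14, -36)*(1535 + 919) = (-9 + 45*14)*(1535 + 919) = (-9 + 630)*2454 = 621*2454 = 1523934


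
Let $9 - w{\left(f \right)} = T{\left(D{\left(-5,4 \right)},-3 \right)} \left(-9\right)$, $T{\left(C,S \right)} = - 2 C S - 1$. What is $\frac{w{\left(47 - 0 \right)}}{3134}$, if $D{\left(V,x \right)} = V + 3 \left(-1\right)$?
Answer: $- \frac{216}{1567} \approx -0.13784$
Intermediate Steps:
$D{\left(V,x \right)} = -3 + V$ ($D{\left(V,x \right)} = V - 3 = -3 + V$)
$T{\left(C,S \right)} = -1 - 2 C S$ ($T{\left(C,S \right)} = - 2 C S - 1 = -1 - 2 C S$)
$w{\left(f \right)} = -432$ ($w{\left(f \right)} = 9 - \left(-1 - 2 \left(-3 - 5\right) \left(-3\right)\right) \left(-9\right) = 9 - \left(-1 - \left(-16\right) \left(-3\right)\right) \left(-9\right) = 9 - \left(-1 - 48\right) \left(-9\right) = 9 - \left(-49\right) \left(-9\right) = 9 - 441 = -432$)
$\frac{w{\left(47 - 0 \right)}}{3134} = - \frac{432}{3134} = \left(-432\right) \frac{1}{3134} = - \frac{216}{1567}$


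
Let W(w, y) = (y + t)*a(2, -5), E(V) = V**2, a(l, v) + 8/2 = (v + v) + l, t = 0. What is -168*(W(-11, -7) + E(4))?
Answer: -16800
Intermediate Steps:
a(l, v) = -4 + l + 2*v (a(l, v) = -4 + ((v + v) + l) = -4 + (2*v + l) = -4 + (l + 2*v) = -4 + l + 2*v)
W(w, y) = -12*y (W(w, y) = (y + 0)*(-4 + 2 + 2*(-5)) = y*(-4 + 2 - 10) = y*(-12) = -12*y)
-168*(W(-11, -7) + E(4)) = -168*(-12*(-7) + 4**2) = -168*(84 + 16) = -168*100 = -16800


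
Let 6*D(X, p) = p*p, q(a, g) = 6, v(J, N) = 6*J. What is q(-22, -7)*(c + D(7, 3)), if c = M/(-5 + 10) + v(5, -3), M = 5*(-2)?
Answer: 177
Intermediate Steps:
M = -10
D(X, p) = p²/6 (D(X, p) = (p*p)/6 = p²/6)
c = 28 (c = -10/(-5 + 10) + 6*5 = -10/5 + 30 = (⅕)*(-10) + 30 = -2 + 30 = 28)
q(-22, -7)*(c + D(7, 3)) = 6*(28 + (⅙)*3²) = 6*(28 + (⅙)*9) = 6*(28 + 3/2) = 6*(59/2) = 177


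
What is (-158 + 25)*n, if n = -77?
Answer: 10241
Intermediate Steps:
(-158 + 25)*n = (-158 + 25)*(-77) = -133*(-77) = 10241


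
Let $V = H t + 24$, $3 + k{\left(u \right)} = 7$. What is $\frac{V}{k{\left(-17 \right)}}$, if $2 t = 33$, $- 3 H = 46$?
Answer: $- \frac{229}{4} \approx -57.25$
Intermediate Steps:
$H = - \frac{46}{3}$ ($H = \left(- \frac{1}{3}\right) 46 = - \frac{46}{3} \approx -15.333$)
$t = \frac{33}{2}$ ($t = \frac{1}{2} \cdot 33 = \frac{33}{2} \approx 16.5$)
$k{\left(u \right)} = 4$ ($k{\left(u \right)} = -3 + 7 = 4$)
$V = -229$ ($V = \left(- \frac{46}{3}\right) \frac{33}{2} + 24 = -253 + 24 = -229$)
$\frac{V}{k{\left(-17 \right)}} = - \frac{229}{4}$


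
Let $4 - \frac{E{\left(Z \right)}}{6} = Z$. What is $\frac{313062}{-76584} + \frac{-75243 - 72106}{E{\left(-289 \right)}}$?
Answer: $- \frac{986244901}{11219556} \approx -87.904$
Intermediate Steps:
$E{\left(Z \right)} = 24 - 6 Z$
$\frac{313062}{-76584} + \frac{-75243 - 72106}{E{\left(-289 \right)}} = \frac{313062}{-76584} + \frac{-75243 - 72106}{24 - -1734} = 313062 \left(- \frac{1}{76584}\right) - \frac{147349}{24 + 1734} = - \frac{52177}{12764} - \frac{147349}{1758} = - \frac{986244901}{11219556}$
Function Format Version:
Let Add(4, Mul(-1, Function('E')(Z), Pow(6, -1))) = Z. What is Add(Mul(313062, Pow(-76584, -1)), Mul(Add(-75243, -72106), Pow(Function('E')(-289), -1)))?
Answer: Rational(-986244901, 11219556) ≈ -87.904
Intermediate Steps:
Function('E')(Z) = Add(24, Mul(-6, Z))
Add(Mul(313062, Pow(-76584, -1)), Mul(Add(-75243, -72106), Pow(Function('E')(-289), -1))) = Add(Mul(313062, Pow(-76584, -1)), Mul(Add(-75243, -72106), Pow(Add(24, Mul(-6, -289)), -1))) = Add(Mul(313062, Rational(-1, 76584)), Mul(-147349, Pow(Add(24, 1734), -1))) = Add(Rational(-52177, 12764), Mul(-147349, Pow(1758, -1))) = Add(Rational(-52177, 12764), Mul(-147349, Rational(1, 1758))) = Add(Rational(-52177, 12764), Rational(-147349, 1758)) = Rational(-986244901, 11219556)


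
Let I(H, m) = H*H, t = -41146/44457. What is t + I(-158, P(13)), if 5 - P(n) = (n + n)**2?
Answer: 158540486/6351 ≈ 24963.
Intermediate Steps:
t = -5878/6351 (t = -41146*1/44457 = -5878/6351 ≈ -0.92552)
P(n) = 5 - 4*n**2 (P(n) = 5 - (n + n)**2 = 5 - (2*n)**2 = 5 - 4*n**2)
I(H, m) = H**2
t + I(-158, P(13)) = -5878/6351 + (-158)**2 = -5878/6351 + 24964 = 158540486/6351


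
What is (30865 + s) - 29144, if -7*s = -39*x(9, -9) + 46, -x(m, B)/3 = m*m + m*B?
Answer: 12001/7 ≈ 1714.4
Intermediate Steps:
x(m, B) = -3*m**2 - 3*B*m (x(m, B) = -3*(m*m + m*B) = -3*(m**2 + B*m) = -3*m**2 - 3*B*m)
s = -46/7 (s = -(-(-117)*9*(-9 + 9) + 46)/7 = -(-(-117)*9*0 + 46)/7 = -(-39*0 + 46)/7 = -(0 + 46)/7 = -1/7*46 = -46/7 ≈ -6.5714)
(30865 + s) - 29144 = (30865 - 46/7) - 29144 = 216009/7 - 29144 = 12001/7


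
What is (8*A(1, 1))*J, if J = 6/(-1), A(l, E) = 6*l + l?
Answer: -336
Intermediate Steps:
A(l, E) = 7*l
J = -6 (J = 6*(-1) = -6)
(8*A(1, 1))*J = (8*(7*1))*(-6) = (8*7)*(-6) = 56*(-6) = -336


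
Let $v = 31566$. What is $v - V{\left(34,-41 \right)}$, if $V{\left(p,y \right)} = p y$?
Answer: $32960$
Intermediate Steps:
$v - V{\left(34,-41 \right)} = 31566 - 34 \left(-41\right) = 31566 - -1394 = 31566 + 1394 = 32960$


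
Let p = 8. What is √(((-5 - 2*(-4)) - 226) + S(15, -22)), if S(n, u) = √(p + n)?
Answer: √(-223 + √23) ≈ 14.772*I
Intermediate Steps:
S(n, u) = √(8 + n)
√(((-5 - 2*(-4)) - 226) + S(15, -22)) = √(((-5 - 2*(-4)) - 226) + √(8 + 15)) = √(((-5 + 8) - 226) + √23) = √((3 - 226) + √23) = √(-223 + √23)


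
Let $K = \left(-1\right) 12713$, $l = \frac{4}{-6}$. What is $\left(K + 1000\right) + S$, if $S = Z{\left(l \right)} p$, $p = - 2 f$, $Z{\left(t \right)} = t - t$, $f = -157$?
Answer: $-11713$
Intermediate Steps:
$l = - \frac{2}{3}$ ($l = 4 \left(- \frac{1}{6}\right) = - \frac{2}{3} \approx -0.66667$)
$Z{\left(t \right)} = 0$
$p = 314$ ($p = \left(-2\right) \left(-157\right) = 314$)
$K = -12713$
$S = 0$ ($S = 0 \cdot 314 = 0$)
$\left(K + 1000\right) + S = \left(-12713 + 1000\right) + 0 = -11713 + 0 = -11713$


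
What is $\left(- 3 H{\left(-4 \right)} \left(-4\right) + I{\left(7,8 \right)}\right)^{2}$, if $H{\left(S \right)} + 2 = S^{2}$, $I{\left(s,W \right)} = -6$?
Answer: $26244$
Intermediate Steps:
$H{\left(S \right)} = -2 + S^{2}$
$\left(- 3 H{\left(-4 \right)} \left(-4\right) + I{\left(7,8 \right)}\right)^{2} = \left(- 3 \left(-2 + \left(-4\right)^{2}\right) \left(-4\right) - 6\right)^{2} = \left(- 3 \left(-2 + 16\right) \left(-4\right) - 6\right)^{2} = \left(\left(-3\right) 14 \left(-4\right) - 6\right)^{2} = \left(\left(-42\right) \left(-4\right) - 6\right)^{2} = \left(168 - 6\right)^{2} = 162^{2} = 26244$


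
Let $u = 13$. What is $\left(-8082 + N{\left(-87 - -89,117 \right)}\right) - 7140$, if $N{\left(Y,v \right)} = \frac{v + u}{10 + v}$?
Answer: $- \frac{1933064}{127} \approx -15221.0$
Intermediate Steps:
$N{\left(Y,v \right)} = \frac{13 + v}{10 + v}$ ($N{\left(Y,v \right)} = \frac{v + 13}{10 + v} = \frac{13 + v}{10 + v}$)
$\left(-8082 + N{\left(-87 - -89,117 \right)}\right) - 7140 = \left(-8082 + \frac{13 + 117}{10 + 117}\right) - 7140 = \left(-8082 + \frac{1}{127} \cdot 130\right) - 7140 = \left(-8082 + \frac{130}{127}\right) - 7140 = - \frac{1026284}{127} - 7140 = - \frac{1933064}{127}$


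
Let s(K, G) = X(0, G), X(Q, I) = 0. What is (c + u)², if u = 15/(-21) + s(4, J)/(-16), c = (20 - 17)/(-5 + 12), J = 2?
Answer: 4/49 ≈ 0.081633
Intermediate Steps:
s(K, G) = 0
c = 3/7 ≈ 0.42857
u = -5/7 (u = 15/(-21) + 0/(-16) = 15*(-1/21) + 0*(-1/16) = -5/7 + 0 = -5/7 ≈ -0.71429)
(c + u)² = (3/7 - 5/7)² = (-2/7)² = 4/49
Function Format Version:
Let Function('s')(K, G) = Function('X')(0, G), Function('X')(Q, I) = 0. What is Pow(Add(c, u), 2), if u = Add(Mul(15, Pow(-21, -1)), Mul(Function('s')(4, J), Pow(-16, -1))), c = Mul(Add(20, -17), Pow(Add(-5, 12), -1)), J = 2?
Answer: Rational(4, 49) ≈ 0.081633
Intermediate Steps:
Function('s')(K, G) = 0
c = Rational(3, 7) (c = Mul(3, Pow(7, -1)) = Mul(3, Rational(1, 7)) = Rational(3, 7) ≈ 0.42857)
u = Rational(-5, 7) (u = Add(Mul(15, Pow(-21, -1)), Mul(0, Pow(-16, -1))) = Add(Mul(15, Rational(-1, 21)), Mul(0, Rational(-1, 16))) = Add(Rational(-5, 7), 0) = Rational(-5, 7) ≈ -0.71429)
Pow(Add(c, u), 2) = Pow(Add(Rational(3, 7), Rational(-5, 7)), 2) = Pow(Rational(-2, 7), 2) = Rational(4, 49)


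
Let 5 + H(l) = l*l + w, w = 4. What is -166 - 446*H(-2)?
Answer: -1504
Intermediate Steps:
H(l) = -1 + l**2 (H(l) = -5 + (l*l + 4) = -5 + (l**2 + 4) = -5 + (4 + l**2) = -1 + l**2)
-166 - 446*H(-2) = -166 - 446*(-1 + (-2)**2) = -166 - 446*(-1 + 4) = -166 - 446*3 = -166 - 1338 = -1504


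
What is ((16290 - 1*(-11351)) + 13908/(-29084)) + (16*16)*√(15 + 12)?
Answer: 200974234/7271 + 768*√3 ≈ 28971.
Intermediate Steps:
((16290 - 1*(-11351)) + 13908/(-29084)) + (16*16)*√(15 + 12) = ((16290 + 11351) + 13908*(-1/29084)) + 256*√27 = (27641 - 3477/7271) + 256*(3*√3) = 200974234/7271 + 768*√3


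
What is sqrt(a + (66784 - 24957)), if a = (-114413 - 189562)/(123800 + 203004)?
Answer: sqrt(1116764999353033)/163402 ≈ 204.51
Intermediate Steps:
a = -303975/326804 ≈ -0.93014
sqrt(a + (66784 - 24957)) = sqrt(-303975/326804 + (66784 - 24957)) = sqrt(-303975/326804 + 41827) = sqrt(13668926933/326804) = sqrt(1116764999353033)/163402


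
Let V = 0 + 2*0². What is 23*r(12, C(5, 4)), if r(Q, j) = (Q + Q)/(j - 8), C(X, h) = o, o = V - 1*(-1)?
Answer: -552/7 ≈ -78.857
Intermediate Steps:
V = 0 (V = 0 + 2*0 = 0 + 0 = 0)
o = 1 (o = 0 - 1*(-1) = 0 + 1 = 1)
C(X, h) = 1
r(Q, j) = 2*Q/(-8 + j) (r(Q, j) = (2*Q)/(-8 + j) = 2*Q/(-8 + j))
23*r(12, C(5, 4)) = 23*(2*12/(-8 + 1)) = 23*(2*12/(-7)) = 23*(2*12*(-⅐)) = 23*(-24/7) = -552/7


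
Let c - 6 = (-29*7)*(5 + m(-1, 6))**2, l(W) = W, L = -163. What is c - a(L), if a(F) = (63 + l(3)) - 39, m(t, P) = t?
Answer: -3269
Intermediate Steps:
a(F) = 27 (a(F) = (63 + 3) - 39 = 66 - 39 = 27)
c = -3242 (c = 6 + (-29*7)*(5 - 1)**2 = 6 - 203*4**2 = 6 - 203*16 = 6 - 3248 = -3242)
c - a(L) = -3242 - 1*27 = -3242 - 27 = -3269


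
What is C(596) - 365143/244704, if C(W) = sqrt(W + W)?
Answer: -365143/244704 + 2*sqrt(298) ≈ 33.033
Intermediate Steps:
C(W) = sqrt(2)*sqrt(W) (C(W) = sqrt(2*W) = sqrt(2)*sqrt(W))
C(596) - 365143/244704 = sqrt(2)*sqrt(596) - 365143/244704 = sqrt(2)*(2*sqrt(149)) - 365143/244704 = 2*sqrt(298) - 1*365143/244704 = 2*sqrt(298) - 365143/244704 = -365143/244704 + 2*sqrt(298)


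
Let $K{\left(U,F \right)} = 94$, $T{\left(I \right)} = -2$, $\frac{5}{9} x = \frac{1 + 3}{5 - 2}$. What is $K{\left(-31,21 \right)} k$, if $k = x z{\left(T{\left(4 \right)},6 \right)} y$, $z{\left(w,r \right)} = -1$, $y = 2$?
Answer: $- \frac{2256}{5} \approx -451.2$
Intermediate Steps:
$x = \frac{12}{5}$ ($x = \frac{9 \frac{1 + 3}{5 - 2}}{5} = \frac{9 \cdot \frac{4}{3}}{5} = \frac{9 \cdot 4 \cdot \frac{1}{3}}{5} = \frac{9}{5} \cdot \frac{4}{3} = \frac{12}{5} \approx 2.4$)
$k = - \frac{24}{5}$ ($k = \frac{12 \left(\left(-1\right) 2\right)}{5} = \frac{12}{5} \left(-2\right) = - \frac{24}{5} \approx -4.8$)
$K{\left(-31,21 \right)} k = 94 \left(- \frac{24}{5}\right) = - \frac{2256}{5}$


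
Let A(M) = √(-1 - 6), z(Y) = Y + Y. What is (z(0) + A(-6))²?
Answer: -7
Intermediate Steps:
z(Y) = 2*Y
A(M) = I*√7 (A(M) = √(-7) = I*√7)
(z(0) + A(-6))² = (2*0 + I*√7)² = (0 + I*√7)² = (I*√7)² = -7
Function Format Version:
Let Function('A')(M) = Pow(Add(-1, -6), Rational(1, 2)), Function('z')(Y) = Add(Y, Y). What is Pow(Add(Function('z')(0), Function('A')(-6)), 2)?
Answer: -7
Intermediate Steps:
Function('z')(Y) = Mul(2, Y)
Function('A')(M) = Mul(I, Pow(7, Rational(1, 2))) (Function('A')(M) = Pow(-7, Rational(1, 2)) = Mul(I, Pow(7, Rational(1, 2))))
Pow(Add(Function('z')(0), Function('A')(-6)), 2) = Pow(Add(Mul(2, 0), Mul(I, Pow(7, Rational(1, 2)))), 2) = Pow(Add(0, Mul(I, Pow(7, Rational(1, 2)))), 2) = Pow(Mul(I, Pow(7, Rational(1, 2))), 2) = -7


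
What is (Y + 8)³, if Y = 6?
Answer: 2744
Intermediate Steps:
(Y + 8)³ = (6 + 8)³ = 14³ = 2744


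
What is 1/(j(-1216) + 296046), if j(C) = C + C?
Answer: 1/293614 ≈ 3.4058e-6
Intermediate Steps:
j(C) = 2*C
1/(j(-1216) + 296046) = 1/(2*(-1216) + 296046) = 1/(-2432 + 296046) = 1/293614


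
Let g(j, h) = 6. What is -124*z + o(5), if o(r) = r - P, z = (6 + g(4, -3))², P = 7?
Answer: -17858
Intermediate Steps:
z = 144 (z = (6 + 6)² = 12² = 144)
o(r) = -7 + r (o(r) = r - 1*7 = r - 7 = -7 + r)
-124*z + o(5) = -124*144 + (-7 + 5) = -17856 - 2 = -17858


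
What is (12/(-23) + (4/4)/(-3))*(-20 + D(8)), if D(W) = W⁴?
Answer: -240484/69 ≈ -3485.3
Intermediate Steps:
(12/(-23) + (4/4)/(-3))*(-20 + D(8)) = (12/(-23) + (4/4)/(-3))*(-20 + 8⁴) = (12*(-1/23) + (4*(¼))*(-⅓))*(-20 + 4096) = (-12/23 + 1*(-⅓))*4076 = (-12/23 - ⅓)*4076 = -59/69*4076 = -240484/69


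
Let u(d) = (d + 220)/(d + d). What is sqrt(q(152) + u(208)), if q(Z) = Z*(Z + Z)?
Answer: 3*sqrt(13883246)/52 ≈ 214.96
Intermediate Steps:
q(Z) = 2*Z**2 (q(Z) = Z*(2*Z) = 2*Z**2)
u(d) = (220 + d)/(2*d) (u(d) = (220 + d)/((2*d)) = (220 + d)*(1/(2*d)) = (220 + d)/(2*d))
sqrt(q(152) + u(208)) = sqrt(2*152**2 + (1/2)*(220 + 208)/208) = sqrt(2*23104 + (1/2)*(1/208)*428) = sqrt(46208 + 107/104) = sqrt(4805739/104) = 3*sqrt(13883246)/52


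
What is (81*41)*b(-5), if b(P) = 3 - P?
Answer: 26568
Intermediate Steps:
(81*41)*b(-5) = (81*41)*(3 - 1*(-5)) = 3321*(3 + 5) = 3321*8 = 26568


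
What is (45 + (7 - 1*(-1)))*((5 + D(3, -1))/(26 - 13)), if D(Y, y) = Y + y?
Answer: 371/13 ≈ 28.538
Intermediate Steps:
(45 + (7 - 1*(-1)))*((5 + D(3, -1))/(26 - 13)) = (45 + (7 - 1*(-1)))*((5 + (3 - 1))/(26 - 13)) = (45 + (7 + 1))*((5 + 2)/13) = (45 + 8)*(7*(1/13)) = 53*(7/13) = 371/13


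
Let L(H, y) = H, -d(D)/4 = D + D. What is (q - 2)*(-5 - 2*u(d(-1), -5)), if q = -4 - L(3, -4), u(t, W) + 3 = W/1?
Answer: -99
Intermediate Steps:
d(D) = -8*D (d(D) = -4*(D + D) = -8*D)
u(t, W) = -3 + W (u(t, W) = -3 + W/1 = -3 + W*1 = -3 + W)
q = -7 (q = -4 - 1*3 = -4 - 3 = -7)
(q - 2)*(-5 - 2*u(d(-1), -5)) = (-7 - 2)*(-5 - 2*(-3 - 5)) = -9*(-5 - 2*(-8)) = -9*(-5 + 16) = -9*11 = -99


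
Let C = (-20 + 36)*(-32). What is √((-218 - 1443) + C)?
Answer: I*√2173 ≈ 46.615*I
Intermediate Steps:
C = -512 (C = 16*(-32) = -512)
√((-218 - 1443) + C) = √((-218 - 1443) - 512) = √(-1661 - 512) = √(-2173) = I*√2173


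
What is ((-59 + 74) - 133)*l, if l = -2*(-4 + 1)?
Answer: -708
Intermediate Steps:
l = 6 (l = -2*(-3) = 6)
((-59 + 74) - 133)*l = ((-59 + 74) - 133)*6 = (15 - 133)*6 = -118*6 = -708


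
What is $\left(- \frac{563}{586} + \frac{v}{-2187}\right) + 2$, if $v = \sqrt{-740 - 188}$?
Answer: $\frac{609}{586} - \frac{4 i \sqrt{58}}{2187} \approx 1.0392 - 0.013929 i$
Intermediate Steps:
$v = 4 i \sqrt{58}$ ($v = \sqrt{-928} = 4 i \sqrt{58} \approx 30.463 i$)
$\left(- \frac{563}{586} + \frac{v}{-2187}\right) + 2 = \left(- \frac{563}{586} + \frac{4 i \sqrt{58}}{-2187}\right) + 2 = \left(\left(-563\right) \frac{1}{586} + 4 i \sqrt{58} \left(- \frac{1}{2187}\right)\right) + 2 = \left(- \frac{563}{586} - \frac{4 i \sqrt{58}}{2187}\right) + 2 = \frac{609}{586} - \frac{4 i \sqrt{58}}{2187}$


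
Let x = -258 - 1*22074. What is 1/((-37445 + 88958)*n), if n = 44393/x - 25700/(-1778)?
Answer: 945388/607119518819 ≈ 1.5572e-6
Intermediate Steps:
x = -22332 (x = -258 - 22074 = -22332)
n = 247500823/19853148 (n = 44393/(-22332) - 25700/(-1778) = 44393*(-1/22332) - 25700*(-1/1778) = -44393/22332 + 12850/889 = 247500823/19853148 ≈ 12.467)
1/((-37445 + 88958)*n) = 1/((-37445 + 88958)*(247500823/19853148)) = (19853148/247500823)/51513 = (1/51513)*(19853148/247500823) = 945388/607119518819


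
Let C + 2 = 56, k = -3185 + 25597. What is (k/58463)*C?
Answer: 1210248/58463 ≈ 20.701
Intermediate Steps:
k = 22412
C = 54 (C = -2 + 56 = 54)
(k/58463)*C = (22412/58463)*54 = 1210248/58463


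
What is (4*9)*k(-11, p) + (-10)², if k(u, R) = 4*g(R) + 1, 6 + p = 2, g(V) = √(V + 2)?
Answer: 136 + 144*I*√2 ≈ 136.0 + 203.65*I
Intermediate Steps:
g(V) = √(2 + V)
p = -4 (p = -6 + 2 = -4)
k(u, R) = 1 + 4*√(2 + R) (k(u, R) = 4*√(2 + R) + 1 = 1 + 4*√(2 + R))
(4*9)*k(-11, p) + (-10)² = (4*9)*(1 + 4*√(2 - 4)) + (-10)² = 36*(1 + 4*√(-2)) + 100 = 36*(1 + 4*(I*√2)) + 100 = 36*(1 + 4*I*√2) + 100 = (36 + 144*I*√2) + 100 = 136 + 144*I*√2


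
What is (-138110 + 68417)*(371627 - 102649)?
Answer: -18745883754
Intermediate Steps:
(-138110 + 68417)*(371627 - 102649) = -69693*268978 = -18745883754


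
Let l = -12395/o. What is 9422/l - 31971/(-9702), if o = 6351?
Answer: -193387627033/40085430 ≈ -4824.4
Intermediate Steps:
l = -12395/6351 ≈ -1.9517
9422/l - 31971/(-9702) = 9422/(-12395/6351) - 31971/(-9702) = 9422*(-6351/12395) - 31971*(-1/9702) = -59839122/12395 + 10657/3234 = -193387627033/40085430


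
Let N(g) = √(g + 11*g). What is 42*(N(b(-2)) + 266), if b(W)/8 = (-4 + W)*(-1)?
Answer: 12180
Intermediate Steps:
b(W) = 32 - 8*W (b(W) = 8*((-4 + W)*(-1)) = 8*(4 - W) = 32 - 8*W)
N(g) = 2*√3*√g (N(g) = √(12*g) = 2*√3*√g)
42*(N(b(-2)) + 266) = 42*(2*√3*√(32 - 8*(-2)) + 266) = 42*(2*√3*√(32 + 16) + 266) = 42*(2*√3*√48 + 266) = 42*(2*√3*(4*√3) + 266) = 42*(24 + 266) = 42*290 = 12180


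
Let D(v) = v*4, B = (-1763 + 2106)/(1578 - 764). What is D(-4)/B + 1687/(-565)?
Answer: -7937201/193795 ≈ -40.957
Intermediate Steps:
B = 343/814 ≈ 0.42138
D(v) = 4*v
D(-4)/B + 1687/(-565) = (4*(-4))/(343/814) + 1687/(-565) = -16*814/343 + 1687*(-1/565) = -13024/343 - 1687/565 = -7937201/193795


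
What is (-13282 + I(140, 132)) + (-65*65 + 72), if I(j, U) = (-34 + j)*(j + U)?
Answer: 11397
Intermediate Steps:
I(j, U) = (-34 + j)*(U + j)
(-13282 + I(140, 132)) + (-65*65 + 72) = (-13282 + (140**2 - 34*132 - 34*140 + 132*140)) + (-65*65 + 72) = (-13282 + (19600 - 4488 - 4760 + 18480)) + (-4225 + 72) = (-13282 + 28832) - 4153 = 15550 - 4153 = 11397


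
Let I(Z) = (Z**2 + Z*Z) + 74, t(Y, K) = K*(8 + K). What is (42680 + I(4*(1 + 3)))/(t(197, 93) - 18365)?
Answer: -21633/4486 ≈ -4.8223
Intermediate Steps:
I(Z) = 74 + 2*Z**2 (I(Z) = (Z**2 + Z**2) + 74 = 2*Z**2 + 74 = 74 + 2*Z**2)
(42680 + I(4*(1 + 3)))/(t(197, 93) - 18365) = (42680 + (74 + 2*(4*(1 + 3))**2))/(93*(8 + 93) - 18365) = (42680 + (74 + 2*(4*4)**2))/(93*101 - 18365) = (42680 + (74 + 2*16**2))/(9393 - 18365) = (42680 + (74 + 2*256))/(-8972) = (42680 + (74 + 512))*(-1/8972) = (42680 + 586)*(-1/8972) = 43266*(-1/8972) = -21633/4486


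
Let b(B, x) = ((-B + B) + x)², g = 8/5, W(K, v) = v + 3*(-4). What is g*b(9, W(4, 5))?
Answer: 392/5 ≈ 78.400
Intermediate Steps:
W(K, v) = -12 + v (W(K, v) = v - 12 = -12 + v)
g = 8/5 (g = 8*(⅕) = 8/5 ≈ 1.6000)
b(B, x) = x² (b(B, x) = (0 + x)² = x²)
g*b(9, W(4, 5)) = 8*(-12 + 5)²/5 = (8/5)*(-7)² = (8/5)*49 = 392/5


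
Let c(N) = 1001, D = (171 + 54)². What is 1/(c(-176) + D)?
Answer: 1/51626 ≈ 1.9370e-5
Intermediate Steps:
D = 50625 (D = 225² = 50625)
1/(c(-176) + D) = 1/(1001 + 50625) = 1/51626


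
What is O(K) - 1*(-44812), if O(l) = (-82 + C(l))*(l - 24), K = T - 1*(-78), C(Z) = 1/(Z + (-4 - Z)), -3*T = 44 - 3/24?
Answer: 1330349/32 ≈ 41573.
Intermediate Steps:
T = -117/8 (T = -(44 - 3/24)/3 = -(44 - 1*⅛)/3 = -(44 - ⅛)/3 = -⅓*351/8 = -117/8 ≈ -14.625)
C(Z) = -¼ (C(Z) = 1/(-4) = -¼)
K = 507/8 (K = -117/8 - 1*(-78) = -117/8 + 78 = 507/8 ≈ 63.375)
O(l) = 1974 - 329*l/4 (O(l) = (-82 - ¼)*(l - 24) = -329*(-24 + l)/4 = 1974 - 329*l/4)
O(K) - 1*(-44812) = (1974 - 329/4*507/8) - 1*(-44812) = (1974 - 166803/32) + 44812 = -103635/32 + 44812 = 1330349/32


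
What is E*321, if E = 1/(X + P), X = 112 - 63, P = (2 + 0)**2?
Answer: 321/53 ≈ 6.0566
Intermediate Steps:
P = 4 (P = 2**2 = 4)
X = 49
E = 1/53 (E = 1/(49 + 4) = 1/53 ≈ 0.018868)
E*321 = (1/53)*321 = 321/53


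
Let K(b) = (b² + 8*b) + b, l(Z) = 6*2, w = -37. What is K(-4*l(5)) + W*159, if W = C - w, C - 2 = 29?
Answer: 12684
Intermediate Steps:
l(Z) = 12
C = 31 (C = 2 + 29 = 31)
W = 68 (W = 31 - 1*(-37) = 31 + 37 = 68)
K(b) = b² + 9*b
K(-4*l(5)) + W*159 = (-4*12)*(9 - 4*12) + 68*159 = -48*(9 - 48) + 10812 = -48*(-39) + 10812 = 1872 + 10812 = 12684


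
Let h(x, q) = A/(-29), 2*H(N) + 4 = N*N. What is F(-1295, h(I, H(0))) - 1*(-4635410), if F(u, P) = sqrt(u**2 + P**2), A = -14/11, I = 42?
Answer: 4635410 + 7*sqrt(3482770229)/319 ≈ 4.6367e+6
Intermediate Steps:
A = -14/11 (A = -14*1/11 = -14/11 ≈ -1.2727)
H(N) = -2 + N**2/2 (H(N) = -2 + (N*N)/2 = -2 + N**2/2)
h(x, q) = 14/319 (h(x, q) = -14/11/(-29) = -14/11*(-1/29) = 14/319)
F(u, P) = sqrt(P**2 + u**2)
F(-1295, h(I, H(0))) - 1*(-4635410) = sqrt((14/319)**2 + (-1295)**2) - 1*(-4635410) = sqrt(196/101761 + 1677025) + 4635410 = sqrt(170655741221/101761) + 4635410 = 7*sqrt(3482770229)/319 + 4635410 = 4635410 + 7*sqrt(3482770229)/319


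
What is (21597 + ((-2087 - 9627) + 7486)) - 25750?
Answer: -8381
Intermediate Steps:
(21597 + ((-2087 - 9627) + 7486)) - 25750 = (21597 + (-11714 + 7486)) - 25750 = (21597 - 4228) - 25750 = 17369 - 25750 = -8381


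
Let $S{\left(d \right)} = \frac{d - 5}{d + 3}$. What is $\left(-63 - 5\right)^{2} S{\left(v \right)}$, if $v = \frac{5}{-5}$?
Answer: $-13872$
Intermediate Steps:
$v = -1$ ($v = 5 \left(- \frac{1}{5}\right) = -1$)
$S{\left(d \right)} = \frac{-5 + d}{3 + d}$
$\left(-63 - 5\right)^{2} S{\left(v \right)} = \left(-63 - 5\right)^{2} \frac{-5 - 1}{3 - 1} = \left(-68\right)^{2} \cdot \frac{1}{2} \left(-6\right) = 4624 \cdot \frac{1}{2} \left(-6\right) = 4624 \left(-3\right) = -13872$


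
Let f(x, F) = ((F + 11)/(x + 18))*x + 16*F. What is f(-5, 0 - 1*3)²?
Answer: 440896/169 ≈ 2608.9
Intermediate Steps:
f(x, F) = 16*F + x*(11 + F)/(18 + x) (f(x, F) = ((11 + F)/(18 + x))*x + 16*F = x*(11 + F)/(18 + x) + 16*F = 16*F + x*(11 + F)/(18 + x))
f(-5, 0 - 1*3)² = ((11*(-5) + 288*(0 - 1*3) + 17*(0 - 1*3)*(-5))/(18 - 5))² = ((-55 + 288*(0 - 3) + 17*(0 - 3)*(-5))/13)² = ((-55 + 288*(-3) + 17*(-3)*(-5))/13)² = ((-55 - 864 + 255)/13)² = ((1/13)*(-664))² = (-664/13)² = 440896/169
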